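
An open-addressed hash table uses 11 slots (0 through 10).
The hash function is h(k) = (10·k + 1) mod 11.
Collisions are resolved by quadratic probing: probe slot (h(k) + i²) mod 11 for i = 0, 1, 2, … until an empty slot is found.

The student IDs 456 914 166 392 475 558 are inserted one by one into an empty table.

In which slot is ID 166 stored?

Insert 456: h=7, slot 7 empty => index 7.
Insert 914: h=0, slot 0 empty => index 0.
Insert 166: h=0, slot 0 occupied => index 1.
Insert 392: h=5, slot 5 empty => index 5.
Insert 475: h=10, slot 10 empty => index 10.
Insert 558: h=4, slot 4 empty => index 4.
Table: [914, 166, -, -, 558, 392, -, 456, -, -, 475]

1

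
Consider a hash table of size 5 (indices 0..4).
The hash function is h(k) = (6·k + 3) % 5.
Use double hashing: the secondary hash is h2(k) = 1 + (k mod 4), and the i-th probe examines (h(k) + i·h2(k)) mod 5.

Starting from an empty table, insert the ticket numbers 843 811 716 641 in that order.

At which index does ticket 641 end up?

Insert 843: h=1, slot 1 empty -> index 1.
Insert 811: h=4, slot 4 empty -> index 4.
Insert 716: h=4, h2=1, slot 4 occupied -> index 0.
Insert 641: h=4, h2=2, slots 4,1 occupied -> index 3.
Table: [716, 843, _, 641, 811]

3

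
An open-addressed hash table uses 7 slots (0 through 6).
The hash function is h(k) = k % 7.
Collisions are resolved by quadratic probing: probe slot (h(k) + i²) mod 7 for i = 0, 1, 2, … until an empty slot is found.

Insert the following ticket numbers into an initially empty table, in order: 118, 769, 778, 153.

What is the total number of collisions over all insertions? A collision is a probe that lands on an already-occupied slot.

3

118 hashes to 6; slot 6 is free -> place at 6.
769 hashes to 6; 6 taken -> place at 0.
778 hashes to 1; slot 1 is free -> place at 1.
153 hashes to 6; 6,0 taken -> place at 3.
Table: [769, 778, -, 153, -, -, 118]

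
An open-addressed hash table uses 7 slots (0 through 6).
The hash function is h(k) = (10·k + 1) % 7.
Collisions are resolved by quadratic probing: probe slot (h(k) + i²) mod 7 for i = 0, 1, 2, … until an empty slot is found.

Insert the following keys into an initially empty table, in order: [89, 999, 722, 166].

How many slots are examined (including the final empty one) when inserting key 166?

89: h=2 → slot 2
999: h=2, probe 2,3 → slot 3
722: h=4 → slot 4
166: h=2, probe 2,3,6 → slot 6
Table: [., ., 89, 999, 722, ., 166]

3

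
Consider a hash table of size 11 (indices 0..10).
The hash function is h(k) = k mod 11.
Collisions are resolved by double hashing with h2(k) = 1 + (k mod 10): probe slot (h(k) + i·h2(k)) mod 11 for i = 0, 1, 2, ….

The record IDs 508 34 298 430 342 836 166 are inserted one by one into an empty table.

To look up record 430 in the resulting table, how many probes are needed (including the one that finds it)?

3

508: h=2 → slot 2
34: h=1 → slot 1
298: h=1, h2=9, probe 1,10 → slot 10
430: h=1, h2=1, probe 1,2,3 → slot 3
342: h=1, h2=3, probe 1,4 → slot 4
836: h=0 → slot 0
166: h=1, h2=7, probe 1,8 → slot 8
Table: [836, 34, 508, 430, 342, -, -, -, 166, -, 298]
Lookup 430: h=1, h2=1, probe 1,2,3 → found at 3.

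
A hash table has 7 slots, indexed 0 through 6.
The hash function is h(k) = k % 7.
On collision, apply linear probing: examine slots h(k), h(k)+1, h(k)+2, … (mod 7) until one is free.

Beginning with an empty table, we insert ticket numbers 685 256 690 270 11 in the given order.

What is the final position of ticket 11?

1

685 hashes to 6; slot 6 is free => place at 6.
256 hashes to 4; slot 4 is free => place at 4.
690 hashes to 4; 4 taken => place at 5.
270 hashes to 4; 4,5,6 taken => place at 0.
11 hashes to 4; 4,5,6,0 taken => place at 1.
Table: [270, 11, _, _, 256, 690, 685]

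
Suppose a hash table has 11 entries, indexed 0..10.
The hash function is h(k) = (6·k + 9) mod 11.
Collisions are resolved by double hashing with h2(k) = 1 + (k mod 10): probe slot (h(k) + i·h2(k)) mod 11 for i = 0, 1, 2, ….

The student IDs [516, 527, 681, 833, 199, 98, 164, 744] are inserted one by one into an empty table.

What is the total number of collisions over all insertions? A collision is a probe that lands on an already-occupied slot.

516: h=3 => slot 3
527: h=3, h2=8, probe 3,0 => slot 0
681: h=3, h2=2, probe 3,5 => slot 5
833: h=2 => slot 2
199: h=4 => slot 4
98: h=3, h2=9, probe 3,1 => slot 1
164: h=3, h2=5, probe 3,8 => slot 8
744: h=7 => slot 7
Table: [527, 98, 833, 516, 199, 681, -, 744, 164, -, -]

4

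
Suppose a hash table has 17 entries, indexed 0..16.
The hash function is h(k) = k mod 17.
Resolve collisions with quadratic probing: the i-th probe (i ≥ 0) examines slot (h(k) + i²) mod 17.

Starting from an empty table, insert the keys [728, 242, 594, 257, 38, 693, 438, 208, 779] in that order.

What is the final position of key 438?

728: h=14 => slot 14
242: h=4 => slot 4
594: h=16 => slot 16
257: h=2 => slot 2
38: h=4, probe 4,5 => slot 5
693: h=13 => slot 13
438: h=13, probe 13,14,0 => slot 0
208: h=4, probe 4,5,8 => slot 8
779: h=14, probe 14,15 => slot 15
Table: [438, ∅, 257, ∅, 242, 38, ∅, ∅, 208, ∅, ∅, ∅, ∅, 693, 728, 779, 594]

0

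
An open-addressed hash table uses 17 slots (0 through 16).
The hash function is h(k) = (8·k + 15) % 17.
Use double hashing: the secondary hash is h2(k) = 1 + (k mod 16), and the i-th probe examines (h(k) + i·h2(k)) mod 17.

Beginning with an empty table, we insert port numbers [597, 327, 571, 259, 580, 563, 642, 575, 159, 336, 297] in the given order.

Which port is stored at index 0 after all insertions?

259

597: h=14 → slot 14
327: h=13 → slot 13
571: h=10 → slot 10
259: h=13, h2=4, probe 13,0 → slot 0
580: h=14, h2=5, probe 14,2 → slot 2
563: h=14, h2=4, probe 14,1 → slot 1
642: h=0, h2=3, probe 0,3 → slot 3
575: h=8 → slot 8
159: h=12 → slot 12
336: h=0, h2=1, probe 0,1,2,3,4 → slot 4
297: h=11 → slot 11
Table: [259, 563, 580, 642, 336, ., ., ., 575, ., 571, 297, 159, 327, 597, ., .]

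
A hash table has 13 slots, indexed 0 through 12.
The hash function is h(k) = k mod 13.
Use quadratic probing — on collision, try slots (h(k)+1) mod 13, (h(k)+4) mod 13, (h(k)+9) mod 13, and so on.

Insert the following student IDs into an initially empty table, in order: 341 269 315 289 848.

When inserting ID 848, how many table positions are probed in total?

4

Insert 341: h=3, slot 3 empty → index 3.
Insert 269: h=9, slot 9 empty → index 9.
Insert 315: h=3, slot 3 occupied → index 4.
Insert 289: h=3, slots 3,4 occupied → index 7.
Insert 848: h=3, slots 3,4,7 occupied → index 12.
Table: [., ., ., 341, 315, ., ., 289, ., 269, ., ., 848]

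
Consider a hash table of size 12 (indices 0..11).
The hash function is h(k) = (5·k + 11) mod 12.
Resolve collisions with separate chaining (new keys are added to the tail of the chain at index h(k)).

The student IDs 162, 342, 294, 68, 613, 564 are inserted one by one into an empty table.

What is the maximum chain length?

3

162 -> bucket 5
342 -> bucket 5 (collision)
294 -> bucket 5 (collision)
68 -> bucket 3
613 -> bucket 4
564 -> bucket 11
Final buckets:
0: -
1: -
2: -
3: 68
4: 613
5: 162 -> 342 -> 294
6: -
7: -
8: -
9: -
10: -
11: 564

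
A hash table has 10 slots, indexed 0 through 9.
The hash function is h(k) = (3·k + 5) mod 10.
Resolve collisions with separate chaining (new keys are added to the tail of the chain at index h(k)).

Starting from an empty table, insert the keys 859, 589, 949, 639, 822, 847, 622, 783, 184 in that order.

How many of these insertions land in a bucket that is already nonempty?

Insert 859: h=2, bucket 2 empty -> new chain.
Insert 589: h=2, bucket 2 nonempty -> append to chain.
Insert 949: h=2, bucket 2 nonempty -> append to chain.
Insert 639: h=2, bucket 2 nonempty -> append to chain.
Insert 822: h=1, bucket 1 empty -> new chain.
Insert 847: h=6, bucket 6 empty -> new chain.
Insert 622: h=1, bucket 1 nonempty -> append to chain.
Insert 783: h=4, bucket 4 empty -> new chain.
Insert 184: h=7, bucket 7 empty -> new chain.
Final buckets:
0: _
1: 822 -> 622
2: 859 -> 589 -> 949 -> 639
3: _
4: 783
5: _
6: 847
7: 184
8: _
9: _

4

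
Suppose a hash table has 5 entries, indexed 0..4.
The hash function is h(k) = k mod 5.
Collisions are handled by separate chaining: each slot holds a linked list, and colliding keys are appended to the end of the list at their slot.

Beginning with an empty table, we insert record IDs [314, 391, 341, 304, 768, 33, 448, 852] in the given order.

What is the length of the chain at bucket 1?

2

Insert 314: h=4, bucket 4 empty → new chain.
Insert 391: h=1, bucket 1 empty → new chain.
Insert 341: h=1, bucket 1 nonempty → append to chain.
Insert 304: h=4, bucket 4 nonempty → append to chain.
Insert 768: h=3, bucket 3 empty → new chain.
Insert 33: h=3, bucket 3 nonempty → append to chain.
Insert 448: h=3, bucket 3 nonempty → append to chain.
Insert 852: h=2, bucket 2 empty → new chain.
Final buckets:
0: .
1: 391 -> 341
2: 852
3: 768 -> 33 -> 448
4: 314 -> 304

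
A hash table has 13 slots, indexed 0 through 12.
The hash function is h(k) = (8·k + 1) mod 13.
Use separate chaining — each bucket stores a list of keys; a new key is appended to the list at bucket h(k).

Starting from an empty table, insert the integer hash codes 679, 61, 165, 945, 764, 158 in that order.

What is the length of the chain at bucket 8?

3

Insert 679: h=12, bucket 12 empty -> new chain.
Insert 61: h=8, bucket 8 empty -> new chain.
Insert 165: h=8, bucket 8 nonempty -> append to chain.
Insert 945: h=8, bucket 8 nonempty -> append to chain.
Insert 764: h=3, bucket 3 empty -> new chain.
Insert 158: h=4, bucket 4 empty -> new chain.
Final buckets:
0: _
1: _
2: _
3: 764
4: 158
5: _
6: _
7: _
8: 61 -> 165 -> 945
9: _
10: _
11: _
12: 679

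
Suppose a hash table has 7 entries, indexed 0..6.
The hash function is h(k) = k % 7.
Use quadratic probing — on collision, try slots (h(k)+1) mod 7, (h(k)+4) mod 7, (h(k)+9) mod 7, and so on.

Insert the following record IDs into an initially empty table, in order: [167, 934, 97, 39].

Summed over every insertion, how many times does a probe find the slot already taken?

1

167 hashes to 6; slot 6 is free -> place at 6.
934 hashes to 3; slot 3 is free -> place at 3.
97 hashes to 6; 6 taken -> place at 0.
39 hashes to 4; slot 4 is free -> place at 4.
Table: [97, ., ., 934, 39, ., 167]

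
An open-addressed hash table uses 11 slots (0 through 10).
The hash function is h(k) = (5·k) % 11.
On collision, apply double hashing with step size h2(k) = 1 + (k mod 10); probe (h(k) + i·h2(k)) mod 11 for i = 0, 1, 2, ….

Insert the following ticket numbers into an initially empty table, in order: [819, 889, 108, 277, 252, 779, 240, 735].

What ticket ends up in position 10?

108

819: h=3 → slot 3
889: h=1 → slot 1
108: h=1, h2=9, probe 1,10 → slot 10
277: h=10, h2=8, probe 10,7 → slot 7
252: h=6 → slot 6
779: h=1, h2=10, probe 1,0 → slot 0
240: h=1, h2=1, probe 1,2 → slot 2
735: h=1, h2=6, probe 1,7,2,8 → slot 8
Table: [779, 889, 240, 819, ., ., 252, 277, 735, ., 108]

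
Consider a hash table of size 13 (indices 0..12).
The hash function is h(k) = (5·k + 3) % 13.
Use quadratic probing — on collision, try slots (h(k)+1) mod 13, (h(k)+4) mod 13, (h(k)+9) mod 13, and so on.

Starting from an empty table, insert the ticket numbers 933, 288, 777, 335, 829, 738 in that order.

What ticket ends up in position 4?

738

933: h=1 => slot 1
288: h=0 => slot 0
777: h=1, probe 1,2 => slot 2
335: h=1, probe 1,2,5 => slot 5
829: h=1, probe 1,2,5,10 => slot 10
738: h=1, probe 1,2,5,10,4 => slot 4
Table: [288, 933, 777, ., 738, 335, ., ., ., ., 829, ., .]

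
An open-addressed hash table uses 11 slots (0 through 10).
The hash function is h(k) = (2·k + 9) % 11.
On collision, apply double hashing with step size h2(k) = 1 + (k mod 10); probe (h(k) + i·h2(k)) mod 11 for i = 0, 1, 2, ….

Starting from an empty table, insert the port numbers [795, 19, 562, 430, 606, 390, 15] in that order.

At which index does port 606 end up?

7

795: h=4 => slot 4
19: h=3 => slot 3
562: h=0 => slot 0
430: h=0, h2=1, probe 0,1 => slot 1
606: h=0, h2=7, probe 0,7 => slot 7
390: h=8 => slot 8
15: h=6 => slot 6
Table: [562, 430, ., 19, 795, ., 15, 606, 390, ., .]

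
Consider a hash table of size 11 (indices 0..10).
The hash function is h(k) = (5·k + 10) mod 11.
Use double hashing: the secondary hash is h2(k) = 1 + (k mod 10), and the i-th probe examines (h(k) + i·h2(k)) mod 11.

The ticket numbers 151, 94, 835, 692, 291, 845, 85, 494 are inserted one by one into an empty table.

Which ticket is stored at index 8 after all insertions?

Insert 151: h=6, slot 6 empty → index 6.
Insert 94: h=7, slot 7 empty → index 7.
Insert 835: h=5, slot 5 empty → index 5.
Insert 692: h=5, h2=3, slot 5 occupied → index 8.
Insert 291: h=2, slot 2 empty → index 2.
Insert 845: h=0, slot 0 empty → index 0.
Insert 85: h=6, h2=6, slot 6 occupied → index 1.
Insert 494: h=5, h2=5, slot 5 occupied → index 10.
Table: [845, 85, 291, ., ., 835, 151, 94, 692, ., 494]

692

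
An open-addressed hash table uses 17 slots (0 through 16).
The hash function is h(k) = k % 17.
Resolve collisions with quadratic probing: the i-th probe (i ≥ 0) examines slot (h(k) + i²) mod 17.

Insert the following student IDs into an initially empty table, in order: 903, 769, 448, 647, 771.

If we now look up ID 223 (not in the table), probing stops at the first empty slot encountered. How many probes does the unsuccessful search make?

2

Insert 903: h=2, slot 2 empty → index 2.
Insert 769: h=4, slot 4 empty → index 4.
Insert 448: h=6, slot 6 empty → index 6.
Insert 647: h=1, slot 1 empty → index 1.
Insert 771: h=6, slot 6 occupied → index 7.
Table: [∅, 647, 903, ∅, 769, ∅, 448, 771, ∅, ∅, ∅, ∅, ∅, ∅, ∅, ∅, ∅]
Lookup 223: h=2, probe 2,3 → slot 3 empty, not found.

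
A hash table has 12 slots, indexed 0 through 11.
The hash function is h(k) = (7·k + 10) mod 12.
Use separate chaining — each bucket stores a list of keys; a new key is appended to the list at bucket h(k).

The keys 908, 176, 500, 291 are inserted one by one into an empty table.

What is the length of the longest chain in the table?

3

908 -> bucket 6
176 -> bucket 6 (collision)
500 -> bucket 6 (collision)
291 -> bucket 7
Final buckets:
0: ∅
1: ∅
2: ∅
3: ∅
4: ∅
5: ∅
6: 908 -> 176 -> 500
7: 291
8: ∅
9: ∅
10: ∅
11: ∅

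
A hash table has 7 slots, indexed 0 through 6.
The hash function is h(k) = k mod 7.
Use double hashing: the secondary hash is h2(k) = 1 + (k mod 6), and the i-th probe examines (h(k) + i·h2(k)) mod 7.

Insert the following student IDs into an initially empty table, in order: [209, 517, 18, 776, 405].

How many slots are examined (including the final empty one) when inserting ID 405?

209 hashes to 6; slot 6 is free -> place at 6.
517 hashes to 6, h2=2; 6 taken -> place at 1.
18 hashes to 4; slot 4 is free -> place at 4.
776 hashes to 6, h2=3; 6 taken -> place at 2.
405 hashes to 6, h2=4; 6 taken -> place at 3.
Table: [—, 517, 776, 405, 18, —, 209]

2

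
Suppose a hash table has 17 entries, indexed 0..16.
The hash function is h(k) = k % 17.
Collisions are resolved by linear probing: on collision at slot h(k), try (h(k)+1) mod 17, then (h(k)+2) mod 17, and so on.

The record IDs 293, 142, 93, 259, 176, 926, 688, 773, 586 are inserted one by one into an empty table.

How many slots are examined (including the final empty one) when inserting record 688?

Insert 293: h=4, slot 4 empty => index 4.
Insert 142: h=6, slot 6 empty => index 6.
Insert 93: h=8, slot 8 empty => index 8.
Insert 259: h=4, slot 4 occupied => index 5.
Insert 176: h=6, slot 6 occupied => index 7.
Insert 926: h=8, slot 8 occupied => index 9.
Insert 688: h=8, slots 8,9 occupied => index 10.
Insert 773: h=8, slots 8,9,10 occupied => index 11.
Insert 586: h=8, slots 8,9,10,11 occupied => index 12.
Table: [_, _, _, _, 293, 259, 142, 176, 93, 926, 688, 773, 586, _, _, _, _]

3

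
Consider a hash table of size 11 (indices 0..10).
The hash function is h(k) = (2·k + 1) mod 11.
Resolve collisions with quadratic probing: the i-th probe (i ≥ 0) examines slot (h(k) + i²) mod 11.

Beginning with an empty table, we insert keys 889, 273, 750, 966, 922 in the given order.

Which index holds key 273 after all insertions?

9

889 hashes to 8; slot 8 is free => place at 8.
273 hashes to 8; 8 taken => place at 9.
750 hashes to 5; slot 5 is free => place at 5.
966 hashes to 8; 8,9 taken => place at 1.
922 hashes to 8; 8,9,1 taken => place at 6.
Table: [∅, 966, ∅, ∅, ∅, 750, 922, ∅, 889, 273, ∅]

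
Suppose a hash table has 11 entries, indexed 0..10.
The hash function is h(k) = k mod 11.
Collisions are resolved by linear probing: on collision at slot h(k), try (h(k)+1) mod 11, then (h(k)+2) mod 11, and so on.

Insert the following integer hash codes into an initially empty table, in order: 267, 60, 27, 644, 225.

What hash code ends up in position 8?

225

267 hashes to 3; slot 3 is free => place at 3.
60 hashes to 5; slot 5 is free => place at 5.
27 hashes to 5; 5 taken => place at 6.
644 hashes to 6; 6 taken => place at 7.
225 hashes to 5; 5,6,7 taken => place at 8.
Table: [—, —, —, 267, —, 60, 27, 644, 225, —, —]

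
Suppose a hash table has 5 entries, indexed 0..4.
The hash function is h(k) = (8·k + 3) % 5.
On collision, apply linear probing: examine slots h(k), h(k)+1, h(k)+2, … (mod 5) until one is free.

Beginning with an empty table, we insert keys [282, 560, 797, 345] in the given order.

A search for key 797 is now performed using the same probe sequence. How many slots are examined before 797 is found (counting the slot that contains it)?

2

282: h=4 -> slot 4
560: h=3 -> slot 3
797: h=4, probe 4,0 -> slot 0
345: h=3, probe 3,4,0,1 -> slot 1
Table: [797, 345, ∅, 560, 282]
Lookup 797: h=4, probe 4,0 → found at 0.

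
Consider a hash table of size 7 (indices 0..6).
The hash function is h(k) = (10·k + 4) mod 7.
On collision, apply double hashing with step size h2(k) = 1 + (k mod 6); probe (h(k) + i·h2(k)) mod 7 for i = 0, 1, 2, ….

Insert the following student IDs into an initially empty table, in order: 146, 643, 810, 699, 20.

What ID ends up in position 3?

643

146: h=1 -> slot 1
643: h=1, h2=2, probe 1,3 -> slot 3
810: h=5 -> slot 5
699: h=1, h2=4, probe 1,5,2 -> slot 2
20: h=1, h2=3, probe 1,4 -> slot 4
Table: [∅, 146, 699, 643, 20, 810, ∅]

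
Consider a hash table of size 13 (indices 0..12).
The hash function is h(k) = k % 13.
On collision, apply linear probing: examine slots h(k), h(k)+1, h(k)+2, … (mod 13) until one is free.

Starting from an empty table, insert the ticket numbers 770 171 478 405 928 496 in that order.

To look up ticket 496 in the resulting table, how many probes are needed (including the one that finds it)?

5

Insert 770: h=3, slot 3 empty => index 3.
Insert 171: h=2, slot 2 empty => index 2.
Insert 478: h=10, slot 10 empty => index 10.
Insert 405: h=2, slots 2,3 occupied => index 4.
Insert 928: h=5, slot 5 empty => index 5.
Insert 496: h=2, slots 2,3,4,5 occupied => index 6.
Table: [—, —, 171, 770, 405, 928, 496, —, —, —, 478, —, —]
Lookup 496: h=2, probe 2,3,4,5,6 → found at 6.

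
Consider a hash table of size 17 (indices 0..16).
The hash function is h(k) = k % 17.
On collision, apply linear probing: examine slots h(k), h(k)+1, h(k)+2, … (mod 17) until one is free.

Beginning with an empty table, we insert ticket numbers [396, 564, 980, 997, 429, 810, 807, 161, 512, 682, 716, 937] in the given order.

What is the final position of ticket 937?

396: h=5 => slot 5
564: h=3 => slot 3
980: h=11 => slot 11
997: h=11, probe 11,12 => slot 12
429: h=4 => slot 4
810: h=11, probe 11,12,13 => slot 13
807: h=8 => slot 8
161: h=8, probe 8,9 => slot 9
512: h=2 => slot 2
682: h=2, probe 2,3,4,5,6 => slot 6
716: h=2, probe 2,3,4,5,6,7 => slot 7
937: h=2, probe 2,3,4,5,6,7,8,9,10 => slot 10
Table: [∅, ∅, 512, 564, 429, 396, 682, 716, 807, 161, 937, 980, 997, 810, ∅, ∅, ∅]

10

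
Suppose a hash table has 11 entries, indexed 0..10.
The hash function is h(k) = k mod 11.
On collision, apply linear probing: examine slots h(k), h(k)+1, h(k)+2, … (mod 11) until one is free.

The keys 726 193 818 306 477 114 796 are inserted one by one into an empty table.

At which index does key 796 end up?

8

Insert 726: h=0, slot 0 empty -> index 0.
Insert 193: h=6, slot 6 empty -> index 6.
Insert 818: h=4, slot 4 empty -> index 4.
Insert 306: h=9, slot 9 empty -> index 9.
Insert 477: h=4, slot 4 occupied -> index 5.
Insert 114: h=4, slots 4,5,6 occupied -> index 7.
Insert 796: h=4, slots 4,5,6,7 occupied -> index 8.
Table: [726, —, —, —, 818, 477, 193, 114, 796, 306, —]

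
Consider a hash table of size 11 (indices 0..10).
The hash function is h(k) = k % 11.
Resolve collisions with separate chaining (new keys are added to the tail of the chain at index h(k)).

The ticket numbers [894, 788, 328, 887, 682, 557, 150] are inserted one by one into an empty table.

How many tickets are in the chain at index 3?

1

894 → bucket 3
788 → bucket 7
328 → bucket 9
887 → bucket 7 (collision)
682 → bucket 0
557 → bucket 7 (collision)
150 → bucket 7 (collision)
Final buckets:
0: 682
1: -
2: -
3: 894
4: -
5: -
6: -
7: 788 -> 887 -> 557 -> 150
8: -
9: 328
10: -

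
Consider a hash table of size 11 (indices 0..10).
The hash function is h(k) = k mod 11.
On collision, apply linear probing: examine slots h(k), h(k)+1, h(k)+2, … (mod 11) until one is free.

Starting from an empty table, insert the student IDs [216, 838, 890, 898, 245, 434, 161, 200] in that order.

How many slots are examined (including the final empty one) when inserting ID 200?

3

216 hashes to 7; slot 7 is free => place at 7.
838 hashes to 2; slot 2 is free => place at 2.
890 hashes to 10; slot 10 is free => place at 10.
898 hashes to 7; 7 taken => place at 8.
245 hashes to 3; slot 3 is free => place at 3.
434 hashes to 5; slot 5 is free => place at 5.
161 hashes to 7; 7,8 taken => place at 9.
200 hashes to 2; 2,3 taken => place at 4.
Table: [-, -, 838, 245, 200, 434, -, 216, 898, 161, 890]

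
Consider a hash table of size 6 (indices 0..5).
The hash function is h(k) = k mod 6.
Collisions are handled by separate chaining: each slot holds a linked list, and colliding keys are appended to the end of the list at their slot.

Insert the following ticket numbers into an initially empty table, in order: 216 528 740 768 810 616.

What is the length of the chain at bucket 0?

4

216 → bucket 0
528 → bucket 0 (collision)
740 → bucket 2
768 → bucket 0 (collision)
810 → bucket 0 (collision)
616 → bucket 4
Final buckets:
0: 216 -> 528 -> 768 -> 810
1: ∅
2: 740
3: ∅
4: 616
5: ∅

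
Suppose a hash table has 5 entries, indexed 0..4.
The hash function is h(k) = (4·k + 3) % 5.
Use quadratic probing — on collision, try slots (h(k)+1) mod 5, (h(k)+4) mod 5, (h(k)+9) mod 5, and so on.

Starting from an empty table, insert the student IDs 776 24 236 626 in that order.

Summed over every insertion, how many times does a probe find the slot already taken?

Insert 776: h=2, slot 2 empty -> index 2.
Insert 24: h=4, slot 4 empty -> index 4.
Insert 236: h=2, slot 2 occupied -> index 3.
Insert 626: h=2, slots 2,3 occupied -> index 1.
Table: [-, 626, 776, 236, 24]

3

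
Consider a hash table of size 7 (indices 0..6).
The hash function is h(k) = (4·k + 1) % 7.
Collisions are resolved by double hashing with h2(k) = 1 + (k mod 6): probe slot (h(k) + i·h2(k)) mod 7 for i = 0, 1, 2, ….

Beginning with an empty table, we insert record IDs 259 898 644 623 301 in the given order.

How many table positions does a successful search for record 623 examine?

Insert 259: h=1, slot 1 empty => index 1.
Insert 898: h=2, slot 2 empty => index 2.
Insert 644: h=1, h2=3, slot 1 occupied => index 4.
Insert 623: h=1, h2=6, slot 1 occupied => index 0.
Insert 301: h=1, h2=2, slot 1 occupied => index 3.
Table: [623, 259, 898, 301, 644, -, -]
Lookup 623: h=1, h2=6, probe 1,0 → found at 0.

2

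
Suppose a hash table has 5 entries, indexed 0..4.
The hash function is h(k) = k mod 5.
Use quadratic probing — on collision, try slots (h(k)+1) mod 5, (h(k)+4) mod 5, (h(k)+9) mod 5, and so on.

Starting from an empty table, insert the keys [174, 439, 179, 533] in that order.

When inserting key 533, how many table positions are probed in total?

174 hashes to 4; slot 4 is free → place at 4.
439 hashes to 4; 4 taken → place at 0.
179 hashes to 4; 4,0 taken → place at 3.
533 hashes to 3; 3,4 taken → place at 2.
Table: [439, ., 533, 179, 174]

3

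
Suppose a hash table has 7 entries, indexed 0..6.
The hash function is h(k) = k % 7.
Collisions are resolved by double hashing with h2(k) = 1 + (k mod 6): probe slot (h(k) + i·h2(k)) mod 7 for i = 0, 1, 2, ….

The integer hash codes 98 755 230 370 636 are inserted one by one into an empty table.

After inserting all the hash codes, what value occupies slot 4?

98 hashes to 0; slot 0 is free → place at 0.
755 hashes to 6; slot 6 is free → place at 6.
230 hashes to 6, h2=3; 6 taken → place at 2.
370 hashes to 6, h2=5; 6 taken → place at 4.
636 hashes to 6, h2=1; 6,0 taken → place at 1.
Table: [98, 636, 230, —, 370, —, 755]

370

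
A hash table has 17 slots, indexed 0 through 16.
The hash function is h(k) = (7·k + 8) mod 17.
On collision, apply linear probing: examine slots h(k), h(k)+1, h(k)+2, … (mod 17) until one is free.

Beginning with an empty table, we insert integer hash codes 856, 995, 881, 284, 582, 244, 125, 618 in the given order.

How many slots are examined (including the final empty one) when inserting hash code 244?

2

856 hashes to 16; slot 16 is free -> place at 16.
995 hashes to 3; slot 3 is free -> place at 3.
881 hashes to 4; slot 4 is free -> place at 4.
284 hashes to 7; slot 7 is free -> place at 7.
582 hashes to 2; slot 2 is free -> place at 2.
244 hashes to 16; 16 taken -> place at 0.
125 hashes to 16; 16,0 taken -> place at 1.
618 hashes to 16; 16,0,1,2,3,4 taken -> place at 5.
Table: [244, 125, 582, 995, 881, 618, ., 284, ., ., ., ., ., ., ., ., 856]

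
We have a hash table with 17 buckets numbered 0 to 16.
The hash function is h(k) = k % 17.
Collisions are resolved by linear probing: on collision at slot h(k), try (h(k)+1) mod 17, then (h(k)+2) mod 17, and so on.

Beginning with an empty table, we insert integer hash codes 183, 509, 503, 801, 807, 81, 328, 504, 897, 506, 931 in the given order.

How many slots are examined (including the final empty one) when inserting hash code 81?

2

183 hashes to 13; slot 13 is free => place at 13.
509 hashes to 16; slot 16 is free => place at 16.
503 hashes to 10; slot 10 is free => place at 10.
801 hashes to 2; slot 2 is free => place at 2.
807 hashes to 8; slot 8 is free => place at 8.
81 hashes to 13; 13 taken => place at 14.
328 hashes to 5; slot 5 is free => place at 5.
504 hashes to 11; slot 11 is free => place at 11.
897 hashes to 13; 13,14 taken => place at 15.
506 hashes to 13; 13,14,15,16 taken => place at 0.
931 hashes to 13; 13,14,15,16,0 taken => place at 1.
Table: [506, 931, 801, —, —, 328, —, —, 807, —, 503, 504, —, 183, 81, 897, 509]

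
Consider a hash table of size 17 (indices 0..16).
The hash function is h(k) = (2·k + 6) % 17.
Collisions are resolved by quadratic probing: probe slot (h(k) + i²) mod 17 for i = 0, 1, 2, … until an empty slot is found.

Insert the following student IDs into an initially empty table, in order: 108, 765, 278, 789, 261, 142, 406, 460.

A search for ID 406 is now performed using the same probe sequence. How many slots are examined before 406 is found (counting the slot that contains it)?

4

108 hashes to 1; slot 1 is free → place at 1.
765 hashes to 6; slot 6 is free → place at 6.
278 hashes to 1; 1 taken → place at 2.
789 hashes to 3; slot 3 is free → place at 3.
261 hashes to 1; 1,2 taken → place at 5.
142 hashes to 1; 1,2,5 taken → place at 10.
406 hashes to 2; 2,3,6 taken → place at 11.
460 hashes to 8; slot 8 is free → place at 8.
Table: [—, 108, 278, 789, —, 261, 765, —, 460, —, 142, 406, —, —, —, —, —]
Lookup 406: h=2, probe 2,3,6,11 → found at 11.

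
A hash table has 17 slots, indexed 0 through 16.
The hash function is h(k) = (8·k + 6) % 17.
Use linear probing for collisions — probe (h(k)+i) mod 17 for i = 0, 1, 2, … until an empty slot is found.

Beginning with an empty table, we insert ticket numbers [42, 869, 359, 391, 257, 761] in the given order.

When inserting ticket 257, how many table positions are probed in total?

Insert 42: h=2, slot 2 empty => index 2.
Insert 869: h=5, slot 5 empty => index 5.
Insert 359: h=5, slot 5 occupied => index 6.
Insert 391: h=6, slot 6 occupied => index 7.
Insert 257: h=5, slots 5,6,7 occupied => index 8.
Insert 761: h=8, slot 8 occupied => index 9.
Table: [—, —, 42, —, —, 869, 359, 391, 257, 761, —, —, —, —, —, —, —]

4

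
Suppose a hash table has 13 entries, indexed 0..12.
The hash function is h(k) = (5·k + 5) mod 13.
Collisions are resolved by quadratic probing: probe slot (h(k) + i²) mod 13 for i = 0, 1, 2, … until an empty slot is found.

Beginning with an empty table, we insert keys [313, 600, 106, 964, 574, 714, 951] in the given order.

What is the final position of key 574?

313 hashes to 10; slot 10 is free => place at 10.
600 hashes to 2; slot 2 is free => place at 2.
106 hashes to 2; 2 taken => place at 3.
964 hashes to 2; 2,3 taken => place at 6.
574 hashes to 2; 2,3,6 taken => place at 11.
714 hashes to 0; slot 0 is free => place at 0.
951 hashes to 2; 2,3,6,11 taken => place at 5.
Table: [714, -, 600, 106, -, 951, 964, -, -, -, 313, 574, -]

11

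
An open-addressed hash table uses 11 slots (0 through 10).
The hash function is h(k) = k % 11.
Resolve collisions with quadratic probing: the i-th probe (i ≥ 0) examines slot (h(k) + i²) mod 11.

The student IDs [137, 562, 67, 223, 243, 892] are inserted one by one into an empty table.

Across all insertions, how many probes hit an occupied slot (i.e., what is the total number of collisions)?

137 hashes to 5; slot 5 is free -> place at 5.
562 hashes to 1; slot 1 is free -> place at 1.
67 hashes to 1; 1 taken -> place at 2.
223 hashes to 3; slot 3 is free -> place at 3.
243 hashes to 1; 1,2,5 taken -> place at 10.
892 hashes to 1; 1,2,5,10 taken -> place at 6.
Table: [-, 562, 67, 223, -, 137, 892, -, -, -, 243]

8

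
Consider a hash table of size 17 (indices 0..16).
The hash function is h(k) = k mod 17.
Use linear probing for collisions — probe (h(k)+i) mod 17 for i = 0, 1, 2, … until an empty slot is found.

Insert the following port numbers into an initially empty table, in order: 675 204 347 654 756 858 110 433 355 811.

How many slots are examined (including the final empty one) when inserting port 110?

Insert 675: h=12, slot 12 empty => index 12.
Insert 204: h=0, slot 0 empty => index 0.
Insert 347: h=7, slot 7 empty => index 7.
Insert 654: h=8, slot 8 empty => index 8.
Insert 756: h=8, slot 8 occupied => index 9.
Insert 858: h=8, slots 8,9 occupied => index 10.
Insert 110: h=8, slots 8,9,10 occupied => index 11.
Insert 433: h=8, slots 8,9,10,11,12 occupied => index 13.
Insert 355: h=15, slot 15 empty => index 15.
Insert 811: h=12, slots 12,13 occupied => index 14.
Table: [204, ∅, ∅, ∅, ∅, ∅, ∅, 347, 654, 756, 858, 110, 675, 433, 811, 355, ∅]

4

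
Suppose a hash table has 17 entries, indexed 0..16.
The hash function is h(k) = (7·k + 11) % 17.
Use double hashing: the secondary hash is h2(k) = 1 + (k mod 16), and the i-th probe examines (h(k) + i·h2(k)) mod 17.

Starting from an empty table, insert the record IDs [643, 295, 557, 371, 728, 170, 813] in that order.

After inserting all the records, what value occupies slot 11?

Insert 643: h=7, slot 7 empty → index 7.
Insert 295: h=2, slot 2 empty → index 2.
Insert 557: h=0, slot 0 empty → index 0.
Insert 371: h=7, h2=4, slot 7 occupied → index 11.
Insert 728: h=7, h2=9, slot 7 occupied → index 16.
Insert 170: h=11, h2=11, slot 11 occupied → index 5.
Insert 813: h=7, h2=14, slot 7 occupied → index 4.
Table: [557, ., 295, ., 813, 170, ., 643, ., ., ., 371, ., ., ., ., 728]

371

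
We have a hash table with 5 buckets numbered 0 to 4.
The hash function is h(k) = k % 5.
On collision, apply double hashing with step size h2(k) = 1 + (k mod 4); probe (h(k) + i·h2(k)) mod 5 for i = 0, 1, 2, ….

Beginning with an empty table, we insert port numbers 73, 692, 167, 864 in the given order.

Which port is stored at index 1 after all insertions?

73: h=3 -> slot 3
692: h=2 -> slot 2
167: h=2, h2=4, probe 2,1 -> slot 1
864: h=4 -> slot 4
Table: [_, 167, 692, 73, 864]

167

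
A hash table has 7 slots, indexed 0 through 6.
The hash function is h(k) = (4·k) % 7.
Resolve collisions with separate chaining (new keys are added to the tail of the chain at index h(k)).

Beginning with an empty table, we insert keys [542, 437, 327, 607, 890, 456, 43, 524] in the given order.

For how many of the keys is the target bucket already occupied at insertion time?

Insert 542: h=5, bucket 5 empty -> new chain.
Insert 437: h=5, bucket 5 nonempty -> append to chain.
Insert 327: h=6, bucket 6 empty -> new chain.
Insert 607: h=6, bucket 6 nonempty -> append to chain.
Insert 890: h=4, bucket 4 empty -> new chain.
Insert 456: h=4, bucket 4 nonempty -> append to chain.
Insert 43: h=4, bucket 4 nonempty -> append to chain.
Insert 524: h=3, bucket 3 empty -> new chain.
Final buckets:
0: ∅
1: ∅
2: ∅
3: 524
4: 890 -> 456 -> 43
5: 542 -> 437
6: 327 -> 607

4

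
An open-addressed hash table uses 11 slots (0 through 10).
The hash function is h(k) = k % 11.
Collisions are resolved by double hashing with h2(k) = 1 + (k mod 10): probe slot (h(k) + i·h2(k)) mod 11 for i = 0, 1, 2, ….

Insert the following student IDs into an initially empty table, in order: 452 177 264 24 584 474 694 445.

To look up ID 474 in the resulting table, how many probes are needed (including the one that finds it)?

Insert 452: h=1, slot 1 empty => index 1.
Insert 177: h=1, h2=8, slot 1 occupied => index 9.
Insert 264: h=0, slot 0 empty => index 0.
Insert 24: h=2, slot 2 empty => index 2.
Insert 584: h=1, h2=5, slot 1 occupied => index 6.
Insert 474: h=1, h2=5, slots 1,6,0 occupied => index 5.
Insert 694: h=1, h2=5, slots 1,6,0,5 occupied => index 10.
Insert 445: h=5, h2=6, slots 5,0,6,1 occupied => index 7.
Table: [264, 452, 24, —, —, 474, 584, 445, —, 177, 694]
Lookup 474: h=1, h2=5, probe 1,6,0,5 → found at 5.

4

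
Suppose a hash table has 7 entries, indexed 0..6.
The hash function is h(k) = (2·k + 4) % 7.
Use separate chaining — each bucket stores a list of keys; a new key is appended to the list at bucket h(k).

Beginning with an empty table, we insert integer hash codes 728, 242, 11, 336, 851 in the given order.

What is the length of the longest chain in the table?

3

728 -> bucket 4
242 -> bucket 5
11 -> bucket 5 (collision)
336 -> bucket 4 (collision)
851 -> bucket 5 (collision)
Final buckets:
0: -
1: -
2: -
3: -
4: 728 -> 336
5: 242 -> 11 -> 851
6: -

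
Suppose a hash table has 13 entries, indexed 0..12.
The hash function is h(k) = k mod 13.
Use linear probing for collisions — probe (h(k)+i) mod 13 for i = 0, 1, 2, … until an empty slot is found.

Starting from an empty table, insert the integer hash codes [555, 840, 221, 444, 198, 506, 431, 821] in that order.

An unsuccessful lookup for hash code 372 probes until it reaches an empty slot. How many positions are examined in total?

3

Insert 555: h=9, slot 9 empty → index 9.
Insert 840: h=8, slot 8 empty → index 8.
Insert 221: h=0, slot 0 empty → index 0.
Insert 444: h=2, slot 2 empty → index 2.
Insert 198: h=3, slot 3 empty → index 3.
Insert 506: h=12, slot 12 empty → index 12.
Insert 431: h=2, slots 2,3 occupied → index 4.
Insert 821: h=2, slots 2,3,4 occupied → index 5.
Table: [221, ., 444, 198, 431, 821, ., ., 840, 555, ., ., 506]
Lookup 372: h=8, probe 8,9,10 → slot 10 empty, not found.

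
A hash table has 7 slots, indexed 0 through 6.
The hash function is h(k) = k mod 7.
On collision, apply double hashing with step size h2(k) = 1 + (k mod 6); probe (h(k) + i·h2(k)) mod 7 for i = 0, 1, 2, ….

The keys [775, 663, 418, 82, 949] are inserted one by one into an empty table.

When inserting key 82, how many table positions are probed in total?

3

Insert 775: h=5, slot 5 empty → index 5.
Insert 663: h=5, h2=4, slot 5 occupied → index 2.
Insert 418: h=5, h2=5, slot 5 occupied → index 3.
Insert 82: h=5, h2=5, slots 5,3 occupied → index 1.
Insert 949: h=4, slot 4 empty → index 4.
Table: [∅, 82, 663, 418, 949, 775, ∅]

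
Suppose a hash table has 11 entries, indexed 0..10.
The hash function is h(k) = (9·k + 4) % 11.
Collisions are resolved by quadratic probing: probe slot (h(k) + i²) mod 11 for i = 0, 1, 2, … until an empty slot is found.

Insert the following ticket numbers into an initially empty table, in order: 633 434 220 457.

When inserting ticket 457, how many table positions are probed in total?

633 hashes to 3; slot 3 is free => place at 3.
434 hashes to 5; slot 5 is free => place at 5.
220 hashes to 4; slot 4 is free => place at 4.
457 hashes to 3; 3,4 taken => place at 7.
Table: [., ., ., 633, 220, 434, ., 457, ., ., .]

3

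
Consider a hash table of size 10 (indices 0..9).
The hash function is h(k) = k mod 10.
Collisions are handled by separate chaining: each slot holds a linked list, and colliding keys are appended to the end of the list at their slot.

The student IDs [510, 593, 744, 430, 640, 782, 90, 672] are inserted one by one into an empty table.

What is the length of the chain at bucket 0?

4

510 -> bucket 0
593 -> bucket 3
744 -> bucket 4
430 -> bucket 0 (collision)
640 -> bucket 0 (collision)
782 -> bucket 2
90 -> bucket 0 (collision)
672 -> bucket 2 (collision)
Final buckets:
0: 510 -> 430 -> 640 -> 90
1: .
2: 782 -> 672
3: 593
4: 744
5: .
6: .
7: .
8: .
9: .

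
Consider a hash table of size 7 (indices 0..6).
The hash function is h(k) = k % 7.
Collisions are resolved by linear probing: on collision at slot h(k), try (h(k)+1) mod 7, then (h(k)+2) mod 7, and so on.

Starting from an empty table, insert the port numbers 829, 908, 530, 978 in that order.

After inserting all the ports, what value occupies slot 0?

978

829: h=3 => slot 3
908: h=5 => slot 5
530: h=5, probe 5,6 => slot 6
978: h=5, probe 5,6,0 => slot 0
Table: [978, ∅, ∅, 829, ∅, 908, 530]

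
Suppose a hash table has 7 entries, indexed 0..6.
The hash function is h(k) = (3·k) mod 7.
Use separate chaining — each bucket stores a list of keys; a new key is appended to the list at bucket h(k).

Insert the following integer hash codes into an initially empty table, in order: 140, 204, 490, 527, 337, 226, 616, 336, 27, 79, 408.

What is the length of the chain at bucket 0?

Insert 140: h=0, bucket 0 empty -> new chain.
Insert 204: h=3, bucket 3 empty -> new chain.
Insert 490: h=0, bucket 0 nonempty -> append to chain.
Insert 527: h=6, bucket 6 empty -> new chain.
Insert 337: h=3, bucket 3 nonempty -> append to chain.
Insert 226: h=6, bucket 6 nonempty -> append to chain.
Insert 616: h=0, bucket 0 nonempty -> append to chain.
Insert 336: h=0, bucket 0 nonempty -> append to chain.
Insert 27: h=4, bucket 4 empty -> new chain.
Insert 79: h=6, bucket 6 nonempty -> append to chain.
Insert 408: h=6, bucket 6 nonempty -> append to chain.
Final buckets:
0: 140 -> 490 -> 616 -> 336
1: .
2: .
3: 204 -> 337
4: 27
5: .
6: 527 -> 226 -> 79 -> 408

4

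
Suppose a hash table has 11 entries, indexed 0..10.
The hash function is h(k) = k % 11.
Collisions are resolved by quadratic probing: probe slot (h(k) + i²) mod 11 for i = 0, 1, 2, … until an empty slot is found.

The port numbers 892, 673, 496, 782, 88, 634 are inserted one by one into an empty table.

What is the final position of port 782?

892: h=1 → slot 1
673: h=2 → slot 2
496: h=1, probe 1,2,5 → slot 5
782: h=1, probe 1,2,5,10 → slot 10
88: h=0 → slot 0
634: h=7 → slot 7
Table: [88, 892, 673, -, -, 496, -, 634, -, -, 782]

10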